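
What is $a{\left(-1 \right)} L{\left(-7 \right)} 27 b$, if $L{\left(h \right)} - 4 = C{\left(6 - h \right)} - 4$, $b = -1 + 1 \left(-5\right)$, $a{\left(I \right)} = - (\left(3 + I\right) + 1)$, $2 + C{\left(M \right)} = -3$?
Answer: $-2430$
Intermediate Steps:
$C{\left(M \right)} = -5$ ($C{\left(M \right)} = -2 - 3 = -5$)
$a{\left(I \right)} = -4 - I$ ($a{\left(I \right)} = - (4 + I) = -4 - I$)
$b = -6$ ($b = -1 - 5 = -6$)
$L{\left(h \right)} = -5$ ($L{\left(h \right)} = 4 - 9 = -5$)
$a{\left(-1 \right)} L{\left(-7 \right)} 27 b = \left(-4 - -1\right) \left(-5\right) 27 \left(-6\right) = \left(-4 + 1\right) \left(-5\right) \left(-162\right) = \left(-3\right) \left(-5\right) \left(-162\right) = 15 \left(-162\right) = -2430$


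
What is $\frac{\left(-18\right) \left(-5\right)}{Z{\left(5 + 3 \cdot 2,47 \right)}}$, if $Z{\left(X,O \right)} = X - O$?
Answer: $- \frac{5}{2} \approx -2.5$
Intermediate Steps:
$\frac{\left(-18\right) \left(-5\right)}{Z{\left(5 + 3 \cdot 2,47 \right)}} = \frac{\left(-18\right) \left(-5\right)}{\left(5 + 3 \cdot 2\right) - 47} = \frac{90}{\left(5 + 6\right) - 47} = \frac{90}{11 - 47} = \frac{90}{-36} = 90 \left(- \frac{1}{36}\right) = - \frac{5}{2}$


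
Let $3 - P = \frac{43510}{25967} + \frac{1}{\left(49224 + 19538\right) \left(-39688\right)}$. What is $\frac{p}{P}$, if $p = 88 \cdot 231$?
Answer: $\frac{480178697574004352}{31284647332021} \approx 15349.0$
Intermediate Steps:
$p = 20328$
$P = \frac{93853941996063}{70864624789552}$ ($P = 3 - \left(\frac{43510}{25967} + \frac{1}{\left(49224 + 19538\right) \left(-39688\right)}\right) = 3 - \left(43510 \cdot \frac{1}{25967} + \frac{1}{68762} \left(- \frac{1}{39688}\right)\right) = 3 - \left(\frac{43510}{25967} + \frac{1}{68762} \left(- \frac{1}{39688}\right)\right) = 3 - \left(\frac{43510}{25967} - \frac{1}{2729026256}\right) = 3 - \frac{118739932372593}{70864624789552} = \frac{93853941996063}{70864624789552} \approx 1.3244$)
$\frac{p}{P} = \frac{20328}{\frac{93853941996063}{70864624789552}} = 20328 \cdot \frac{70864624789552}{93853941996063} = \frac{480178697574004352}{31284647332021}$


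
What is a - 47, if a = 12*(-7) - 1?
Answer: -132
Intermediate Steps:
a = -85 (a = -84 - 1 = -85)
a - 47 = -85 - 47 = -132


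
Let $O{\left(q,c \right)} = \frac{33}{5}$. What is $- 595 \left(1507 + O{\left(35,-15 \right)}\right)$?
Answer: $-900592$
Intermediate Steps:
$O{\left(q,c \right)} = \frac{33}{5}$ ($O{\left(q,c \right)} = 33 \cdot \frac{1}{5} = \frac{33}{5}$)
$- 595 \left(1507 + O{\left(35,-15 \right)}\right) = - 595 \left(1507 + \frac{33}{5}\right) = \left(-595\right) \frac{7568}{5} = -900592$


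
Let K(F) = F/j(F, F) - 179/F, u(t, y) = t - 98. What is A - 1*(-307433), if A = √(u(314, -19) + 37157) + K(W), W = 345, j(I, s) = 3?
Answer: 106103881/345 + √37373 ≈ 3.0774e+5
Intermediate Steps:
u(t, y) = -98 + t
K(F) = -179/F + F/3 (K(F) = F/3 - 179/F = -179/F + F/3)
A = 39496/345 + √37373 (A = √((-98 + 314) + 37157) + (-179/345 + (⅓)*345) = √(216 + 37157) + (-179*1/345 + 115) = √37373 + (-179/345 + 115) = √37373 + 39496/345 = 39496/345 + √37373 ≈ 307.80)
A - 1*(-307433) = (39496/345 + √37373) - 1*(-307433) = (39496/345 + √37373) + 307433 = 106103881/345 + √37373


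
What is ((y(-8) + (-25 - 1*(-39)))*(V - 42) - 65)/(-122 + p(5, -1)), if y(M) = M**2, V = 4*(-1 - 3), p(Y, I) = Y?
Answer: 353/9 ≈ 39.222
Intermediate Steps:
V = -16 (V = 4*(-4) = -16)
((y(-8) + (-25 - 1*(-39)))*(V - 42) - 65)/(-122 + p(5, -1)) = (((-8)**2 + (-25 - 1*(-39)))*(-16 - 42) - 65)/(-122 + 5) = ((64 + (-25 + 39))*(-58) - 65)/(-117) = -((64 + 14)*(-58) - 65)/117 = -(78*(-58) - 65)/117 = -(-4524 - 65)/117 = -1/117*(-4589) = 353/9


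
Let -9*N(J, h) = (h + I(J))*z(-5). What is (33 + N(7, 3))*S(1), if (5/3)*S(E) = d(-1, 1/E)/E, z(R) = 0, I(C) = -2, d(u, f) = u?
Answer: -99/5 ≈ -19.800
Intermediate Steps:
S(E) = -3/(5*E) (S(E) = 3*(-1/E)/5 = -3/(5*E))
N(J, h) = 0 (N(J, h) = -(h - 2)*0/9 = -(-2 + h)*0/9 = -1/9*0 = 0)
(33 + N(7, 3))*S(1) = (33 + 0)*(-3/5/1) = 33*(-3/5*1) = 33*(-3/5) = -99/5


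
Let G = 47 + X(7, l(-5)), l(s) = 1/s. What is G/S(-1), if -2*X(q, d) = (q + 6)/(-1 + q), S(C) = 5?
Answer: 551/60 ≈ 9.1833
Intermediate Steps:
X(q, d) = -(6 + q)/(2*(-1 + q)) (X(q, d) = -(q + 6)/(2*(-1 + q)) = -(6 + q)/(2*(-1 + q)))
G = 551/12 (G = 47 + (-6 - 1*7)/(2*(-1 + 7)) = 47 + (½)*(-6 - 7)/6 = 47 + (½)*(⅙)*(-13) = 47 - 13/12 = 551/12 ≈ 45.917)
G/S(-1) = (551/12)/5 = (551/12)*(⅕) = 551/60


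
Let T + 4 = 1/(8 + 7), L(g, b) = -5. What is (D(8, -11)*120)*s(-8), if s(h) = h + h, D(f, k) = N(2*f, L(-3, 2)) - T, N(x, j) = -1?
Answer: -5632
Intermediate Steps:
T = -59/15 (T = -4 + 1/(8 + 7) = -4 + 1/15 = -59/15 ≈ -3.9333)
D(f, k) = 44/15 (D(f, k) = -1 - 1*(-59/15) = -1 + 59/15 = 44/15)
s(h) = 2*h
(D(8, -11)*120)*s(-8) = ((44/15)*120)*(2*(-8)) = 352*(-16) = -5632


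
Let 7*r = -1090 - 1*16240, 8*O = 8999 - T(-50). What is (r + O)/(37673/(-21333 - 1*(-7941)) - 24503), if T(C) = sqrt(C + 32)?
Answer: 126633078/2297272943 + 5022*I*sqrt(2)/328181849 ≈ 0.055123 + 2.1641e-5*I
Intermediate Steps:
T(C) = sqrt(32 + C)
O = 8999/8 - 3*I*sqrt(2)/8 (O = (8999 - sqrt(32 - 50))/8 = (8999 - sqrt(-18))/8 = (8999 - 3*I*sqrt(2))/8 = 8999/8 - 3*I*sqrt(2)/8 ≈ 1124.9 - 0.53033*I)
r = -17330/7 (r = (-1090 - 1*16240)/7 = (-1090 - 16240)/7 = (1/7)*(-17330) = -17330/7 ≈ -2475.7)
(r + O)/(37673/(-21333 - 1*(-7941)) - 24503) = (-17330/7 + (8999/8 - 3*I*sqrt(2)/8))/(37673/(-21333 - 1*(-7941)) - 24503) = (-75647/56 - 3*I*sqrt(2)/8)/(37673/(-21333 + 7941) - 24503) = (-75647/56 - 3*I*sqrt(2)/8)/(37673/(-13392) - 24503) = (-75647/56 - 3*I*sqrt(2)/8)/(37673*(-1/13392) - 24503) = (-75647/56 - 3*I*sqrt(2)/8)/(-37673/13392 - 24503) = (-75647/56 - 3*I*sqrt(2)/8)/(-328181849/13392) = (-75647/56 - 3*I*sqrt(2)/8)*(-13392/328181849) = 126633078/2297272943 + 5022*I*sqrt(2)/328181849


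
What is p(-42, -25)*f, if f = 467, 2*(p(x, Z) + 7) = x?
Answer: -13076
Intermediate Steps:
p(x, Z) = -7 + x/2
p(-42, -25)*f = (-7 + (1/2)*(-42))*467 = (-7 - 21)*467 = -28*467 = -13076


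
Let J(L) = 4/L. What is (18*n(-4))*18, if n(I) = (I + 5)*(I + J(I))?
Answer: -1620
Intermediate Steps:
n(I) = (5 + I)*(I + 4/I) (n(I) = (I + 5)*(I + 4/I) = (5 + I)*(I + 4/I))
(18*n(-4))*18 = (18*(4 + (-4)**2 + 5*(-4) + 20/(-4)))*18 = (18*(4 + 16 - 20 + 20*(-1/4)))*18 = (18*(4 + 16 - 20 - 5))*18 = (18*(-5))*18 = -90*18 = -1620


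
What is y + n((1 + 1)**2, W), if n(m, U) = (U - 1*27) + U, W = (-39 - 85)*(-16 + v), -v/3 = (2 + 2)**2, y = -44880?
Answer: -29035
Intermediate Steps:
v = -48 (v = -3*(2 + 2)**2 = -3*4**2 = -3*16 = -48)
W = 7936 (W = (-39 - 85)*(-16 - 48) = -124*(-64) = 7936)
n(m, U) = -27 + 2*U (n(m, U) = (U - 27) + U = (-27 + U) + U = -27 + 2*U)
y + n((1 + 1)**2, W) = -44880 + (-27 + 2*7936) = -44880 + (-27 + 15872) = -44880 + 15845 = -29035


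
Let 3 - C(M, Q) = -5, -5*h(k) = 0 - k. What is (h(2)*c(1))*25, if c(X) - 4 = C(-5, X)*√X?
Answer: 120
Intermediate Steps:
h(k) = k/5 (h(k) = -(0 - k)/5 = -(-1)*k/5 = k/5)
C(M, Q) = 8 (C(M, Q) = 3 - 1*(-5) = 3 + 5 = 8)
c(X) = 4 + 8*√X
(h(2)*c(1))*25 = (((⅕)*2)*(4 + 8*√1))*25 = (2*(4 + 8*1)/5)*25 = (2*(4 + 8)/5)*25 = ((⅖)*12)*25 = (24/5)*25 = 120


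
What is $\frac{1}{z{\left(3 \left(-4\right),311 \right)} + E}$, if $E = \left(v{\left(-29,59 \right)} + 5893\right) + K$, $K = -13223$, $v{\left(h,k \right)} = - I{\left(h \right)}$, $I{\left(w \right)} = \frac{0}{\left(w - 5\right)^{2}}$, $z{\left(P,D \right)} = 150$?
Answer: $- \frac{1}{7180} \approx -0.00013928$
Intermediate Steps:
$I{\left(w \right)} = 0$ ($I{\left(w \right)} = \frac{0}{\left(-5 + w\right)^{2}} = 0$)
$v{\left(h,k \right)} = 0$ ($v{\left(h,k \right)} = \left(-1\right) 0 = 0$)
$E = -7330$ ($E = \left(0 + 5893\right) - 13223 = 5893 - 13223 = -7330$)
$\frac{1}{z{\left(3 \left(-4\right),311 \right)} + E} = \frac{1}{150 - 7330} = \frac{1}{-7180} = - \frac{1}{7180}$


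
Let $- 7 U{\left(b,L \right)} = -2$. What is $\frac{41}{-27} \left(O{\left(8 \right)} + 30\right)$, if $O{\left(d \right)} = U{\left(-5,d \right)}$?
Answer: $- \frac{8692}{189} \approx -45.989$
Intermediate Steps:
$U{\left(b,L \right)} = \frac{2}{7}$ ($U{\left(b,L \right)} = \left(- \frac{1}{7}\right) \left(-2\right) = \frac{2}{7}$)
$O{\left(d \right)} = \frac{2}{7}$
$\frac{41}{-27} \left(O{\left(8 \right)} + 30\right) = \frac{41}{-27} \left(\frac{2}{7} + 30\right) = 41 \left(- \frac{1}{27}\right) \frac{212}{7} = \left(- \frac{41}{27}\right) \frac{212}{7} = - \frac{8692}{189}$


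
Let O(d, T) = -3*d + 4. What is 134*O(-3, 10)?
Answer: 1742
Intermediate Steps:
O(d, T) = 4 - 3*d
134*O(-3, 10) = 134*(4 - 3*(-3)) = 134*(4 + 9) = 134*13 = 1742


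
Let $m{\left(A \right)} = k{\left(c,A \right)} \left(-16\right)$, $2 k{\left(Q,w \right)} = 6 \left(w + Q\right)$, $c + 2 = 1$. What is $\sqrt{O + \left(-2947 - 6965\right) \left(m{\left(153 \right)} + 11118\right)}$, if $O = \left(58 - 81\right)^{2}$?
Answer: $i \sqrt{37883135} \approx 6154.9 i$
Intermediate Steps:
$c = -1$ ($c = -2 + 1 = -1$)
$k{\left(Q,w \right)} = 3 Q + 3 w$ ($k{\left(Q,w \right)} = \frac{6 \left(w + Q\right)}{2} = \frac{6 \left(Q + w\right)}{2} = \frac{6 Q + 6 w}{2} = 3 Q + 3 w$)
$O = 529$ ($O = \left(-23\right)^{2} = 529$)
$m{\left(A \right)} = 48 - 48 A$ ($m{\left(A \right)} = \left(3 \left(-1\right) + 3 A\right) \left(-16\right) = \left(-3 + 3 A\right) \left(-16\right) = 48 - 48 A$)
$\sqrt{O + \left(-2947 - 6965\right) \left(m{\left(153 \right)} + 11118\right)} = \sqrt{529 + \left(-2947 - 6965\right) \left(\left(48 - 7344\right) + 11118\right)} = \sqrt{529 - 9912 \left(\left(48 - 7344\right) + 11118\right)} = \sqrt{529 - 9912 \left(-7296 + 11118\right)} = \sqrt{529 - 37883664} = \sqrt{-37883135} = i \sqrt{37883135}$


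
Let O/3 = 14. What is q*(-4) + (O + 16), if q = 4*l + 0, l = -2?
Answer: 90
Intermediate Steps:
O = 42 (O = 3*14 = 42)
q = -8 (q = 4*(-2) + 0 = -8 + 0 = -8)
q*(-4) + (O + 16) = -8*(-4) + (42 + 16) = 32 + 58 = 90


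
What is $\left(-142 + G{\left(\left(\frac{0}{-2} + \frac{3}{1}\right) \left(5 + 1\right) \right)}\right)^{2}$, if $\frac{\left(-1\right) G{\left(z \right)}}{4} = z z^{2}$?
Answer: $550840900$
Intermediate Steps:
$G{\left(z \right)} = - 4 z^{3}$ ($G{\left(z \right)} = - 4 z z^{2} = - 4 z^{3}$)
$\left(-142 + G{\left(\left(\frac{0}{-2} + \frac{3}{1}\right) \left(5 + 1\right) \right)}\right)^{2} = \left(-142 - 4 \left(\left(\frac{0}{-2} + \frac{3}{1}\right) \left(5 + 1\right)\right)^{3}\right)^{2} = \left(-142 - 4 \left(\left(0 \left(- \frac{1}{2}\right) + 3 \cdot 1\right) 6\right)^{3}\right)^{2} = \left(-142 - 4 \left(\left(0 + 3\right) 6\right)^{3}\right)^{2} = \left(-142 - 4 \left(3 \cdot 6\right)^{3}\right)^{2} = \left(-142 - 4 \cdot 18^{3}\right)^{2} = \left(-142 - 23328\right)^{2} = \left(-23470\right)^{2} = 550840900$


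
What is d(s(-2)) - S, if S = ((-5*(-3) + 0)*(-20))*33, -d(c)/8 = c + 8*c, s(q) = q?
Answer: 10044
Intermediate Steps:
d(c) = -72*c (d(c) = -8*(c + 8*c) = -72*c)
S = -9900 (S = ((15 + 0)*(-20))*33 = (15*(-20))*33 = -300*33 = -9900)
d(s(-2)) - S = -72*(-2) - 1*(-9900) = 144 + 9900 = 10044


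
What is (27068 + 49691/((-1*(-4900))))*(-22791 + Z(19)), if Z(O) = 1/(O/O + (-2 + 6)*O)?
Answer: -10583909159693/17150 ≈ -6.1714e+8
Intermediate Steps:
Z(O) = 1/(1 + 4*O)
(27068 + 49691/((-1*(-4900))))*(-22791 + Z(19)) = (27068 + 49691/((-1*(-4900))))*(-22791 + 1/(1 + 4*19)) = (27068 + 49691/4900)*(-22791 + 1/(1 + 76)) = (27068 + 49691*(1/4900))*(-22791 + 1/77) = (27068 + 49691/4900)*(-22791 + 1/77) = (132682891/4900)*(-1754906/77) = -10583909159693/17150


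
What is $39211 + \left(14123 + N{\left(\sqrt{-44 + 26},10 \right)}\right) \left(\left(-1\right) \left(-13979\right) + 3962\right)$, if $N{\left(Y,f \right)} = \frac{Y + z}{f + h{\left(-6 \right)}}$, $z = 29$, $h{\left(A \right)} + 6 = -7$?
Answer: $\frac{759739573}{3} - 17941 i \sqrt{2} \approx 2.5325 \cdot 10^{8} - 25372.0 i$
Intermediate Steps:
$h{\left(A \right)} = -13$ ($h{\left(A \right)} = -6 - 7 = -13$)
$N{\left(Y,f \right)} = \frac{29 + Y}{-13 + f}$ ($N{\left(Y,f \right)} = \frac{Y + 29}{f - 13} = \frac{29 + Y}{-13 + f}$)
$39211 + \left(14123 + N{\left(\sqrt{-44 + 26},10 \right)}\right) \left(\left(-1\right) \left(-13979\right) + 3962\right) = 39211 + \left(14123 + \frac{29 + \sqrt{-44 + 26}}{-13 + 10}\right) \left(\left(-1\right) \left(-13979\right) + 3962\right) = 39211 + \left(14123 + \frac{29 + \sqrt{-18}}{-3}\right) \left(13979 + 3962\right) = 39211 + \left(14123 - \frac{29 + 3 i \sqrt{2}}{3}\right) 17941 = 39211 + \left(14123 - \left(\frac{29}{3} + i \sqrt{2}\right)\right) 17941 = 39211 + \left(\frac{42340}{3} - i \sqrt{2}\right) 17941 = 39211 + \left(\frac{759621940}{3} - 17941 i \sqrt{2}\right) = \frac{759739573}{3} - 17941 i \sqrt{2}$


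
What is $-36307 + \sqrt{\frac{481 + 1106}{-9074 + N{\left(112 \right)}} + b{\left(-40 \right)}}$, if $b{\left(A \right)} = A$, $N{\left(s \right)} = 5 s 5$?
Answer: $-36307 + \frac{i \sqrt{1584479878}}{6274} \approx -36307.0 + 6.3445 i$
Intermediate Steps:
$N{\left(s \right)} = 25 s$
$-36307 + \sqrt{\frac{481 + 1106}{-9074 + N{\left(112 \right)}} + b{\left(-40 \right)}} = -36307 + \sqrt{\frac{481 + 1106}{-9074 + 25 \cdot 112} - 40} = -36307 + \sqrt{\frac{1587}{-9074 + 2800} - 40} = -36307 + \sqrt{\frac{1587}{-6274} - 40} = -36307 + \sqrt{1587 \left(- \frac{1}{6274}\right) - 40} = -36307 + \sqrt{- \frac{1587}{6274} - 40} = -36307 + \sqrt{- \frac{252547}{6274}} = -36307 + \frac{i \sqrt{1584479878}}{6274}$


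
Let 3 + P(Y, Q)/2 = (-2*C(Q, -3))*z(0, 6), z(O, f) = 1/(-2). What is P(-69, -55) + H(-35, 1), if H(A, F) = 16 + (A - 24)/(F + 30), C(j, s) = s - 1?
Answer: 3/31 ≈ 0.096774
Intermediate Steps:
C(j, s) = -1 + s
H(A, F) = 16 + (-24 + A)/(30 + F)
z(O, f) = -½
P(Y, Q) = -14 (P(Y, Q) = -6 + 2*(-2*(-1 - 3)*(-½)) = -6 + 2*(-2*(-4)*(-½)) = -6 + 2*(8*(-½)) = -6 + 2*(-4) = -6 - 8 = -14)
P(-69, -55) + H(-35, 1) = -14 + (456 - 35 + 16*1)/(30 + 1) = -14 + (456 - 35 + 16)/31 = -14 + (1/31)*437 = -14 + 437/31 = 3/31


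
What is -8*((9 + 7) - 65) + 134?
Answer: 526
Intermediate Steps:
-8*((9 + 7) - 65) + 134 = -8*(16 - 65) + 134 = -8*(-49) + 134 = 392 + 134 = 526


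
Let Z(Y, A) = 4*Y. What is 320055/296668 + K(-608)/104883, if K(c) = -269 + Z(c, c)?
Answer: 32767028297/31115429844 ≈ 1.0531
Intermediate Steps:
K(c) = -269 + 4*c
320055/296668 + K(-608)/104883 = 320055/296668 + (-269 + 4*(-608))/104883 = 320055*(1/296668) + (-269 - 2432)*(1/104883) = 320055/296668 - 2701*1/104883 = 320055/296668 - 2701/104883 = 32767028297/31115429844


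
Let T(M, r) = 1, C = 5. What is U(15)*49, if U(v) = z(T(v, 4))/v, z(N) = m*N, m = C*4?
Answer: 196/3 ≈ 65.333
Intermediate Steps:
m = 20 (m = 5*4 = 20)
z(N) = 20*N
U(v) = 20/v (U(v) = (20*1)/v = 20/v)
U(15)*49 = (20/15)*49 = (20*(1/15))*49 = (4/3)*49 = 196/3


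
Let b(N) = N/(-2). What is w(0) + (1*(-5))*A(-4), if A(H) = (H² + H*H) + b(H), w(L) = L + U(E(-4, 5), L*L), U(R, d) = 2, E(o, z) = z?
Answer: -168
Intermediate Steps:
w(L) = 2 + L (w(L) = L + 2 = 2 + L)
b(N) = -N/2 (b(N) = N*(-½) = -N/2)
A(H) = 2*H² - H/2 (A(H) = (H² + H*H) - H/2 = (H² + H²) - H/2 = 2*H² - H/2)
w(0) + (1*(-5))*A(-4) = (2 + 0) + (1*(-5))*((½)*(-4)*(-1 + 4*(-4))) = 2 - 5*(-4)*(-1 - 16)/2 = 2 - 5*(-4)*(-17)/2 = 2 - 5*34 = 2 - 170 = -168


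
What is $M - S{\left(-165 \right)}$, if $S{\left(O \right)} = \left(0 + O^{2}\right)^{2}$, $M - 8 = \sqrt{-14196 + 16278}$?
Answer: $-741200617 + \sqrt{2082} \approx -7.412 \cdot 10^{8}$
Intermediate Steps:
$M = 8 + \sqrt{2082}$ ($M = 8 + \sqrt{-14196 + 16278} = 8 + \sqrt{2082} \approx 53.629$)
$S{\left(O \right)} = O^{4}$ ($S{\left(O \right)} = \left(O^{2}\right)^{2} = O^{4}$)
$M - S{\left(-165 \right)} = \left(8 + \sqrt{2082}\right) - \left(-165\right)^{4} = \left(8 + \sqrt{2082}\right) - 741200625 = -741200617 + \sqrt{2082}$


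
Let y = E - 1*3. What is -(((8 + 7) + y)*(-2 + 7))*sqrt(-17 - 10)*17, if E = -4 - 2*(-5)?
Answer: -4590*I*sqrt(3) ≈ -7950.1*I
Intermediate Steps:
E = 6 (E = -4 + 10 = 6)
y = 3 (y = 6 - 1*3 = 6 - 3 = 3)
-(((8 + 7) + y)*(-2 + 7))*sqrt(-17 - 10)*17 = -(((8 + 7) + 3)*(-2 + 7))*sqrt(-17 - 10)*17 = -((15 + 3)*5)*sqrt(-27)*17 = -(18*5)*(3*I*sqrt(3))*17 = -90*(3*I*sqrt(3))*17 = -270*I*sqrt(3)*17 = -4590*I*sqrt(3)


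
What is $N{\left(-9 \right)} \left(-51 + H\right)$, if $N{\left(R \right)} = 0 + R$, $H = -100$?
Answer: $1359$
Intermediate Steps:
$N{\left(R \right)} = R$
$N{\left(-9 \right)} \left(-51 + H\right) = - 9 \left(-51 - 100\right) = \left(-9\right) \left(-151\right) = 1359$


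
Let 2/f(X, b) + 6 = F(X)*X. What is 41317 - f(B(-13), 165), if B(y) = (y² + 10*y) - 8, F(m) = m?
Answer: 39457733/955 ≈ 41317.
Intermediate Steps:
B(y) = -8 + y² + 10*y
f(X, b) = 2/(-6 + X²) (f(X, b) = 2/(-6 + X*X) = 2/(-6 + X²))
41317 - f(B(-13), 165) = 41317 - 2/(-6 + (-8 + (-13)² + 10*(-13))²) = 41317 - 2/(-6 + (-8 + 169 - 130)²) = 41317 - 2/(-6 + 31²) = 41317 - 2/(-6 + 961) = 41317 - 2/955 = 39457733/955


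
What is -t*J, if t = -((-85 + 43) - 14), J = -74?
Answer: 4144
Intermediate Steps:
t = 56 (t = -(-42 - 14) = -1*(-56) = 56)
-t*J = -56*(-74) = -1*(-4144) = 4144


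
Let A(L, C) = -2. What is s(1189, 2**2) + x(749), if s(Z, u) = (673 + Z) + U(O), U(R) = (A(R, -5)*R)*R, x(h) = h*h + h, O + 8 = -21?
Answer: 561930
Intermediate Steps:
O = -29 (O = -8 - 21 = -29)
x(h) = h + h**2 (x(h) = h**2 + h = h + h**2)
U(R) = -2*R**2 (U(R) = (-2*R)*R = -2*R**2)
s(Z, u) = -1009 + Z (s(Z, u) = (673 + Z) - 2*(-29)**2 = (673 + Z) - 2*841 = (673 + Z) - 1682 = -1009 + Z)
s(1189, 2**2) + x(749) = (-1009 + 1189) + 749*(1 + 749) = 180 + 749*750 = 180 + 561750 = 561930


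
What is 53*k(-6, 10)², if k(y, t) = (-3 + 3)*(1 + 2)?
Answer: 0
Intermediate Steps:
k(y, t) = 0 (k(y, t) = 0*3 = 0)
53*k(-6, 10)² = 53*0² = 53*0 = 0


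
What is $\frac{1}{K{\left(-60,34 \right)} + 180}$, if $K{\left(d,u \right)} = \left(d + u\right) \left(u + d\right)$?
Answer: $\frac{1}{856} \approx 0.0011682$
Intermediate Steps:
$K{\left(d,u \right)} = \left(d + u\right)^{2}$ ($K{\left(d,u \right)} = \left(d + u\right) \left(d + u\right) = \left(d + u\right)^{2}$)
$\frac{1}{K{\left(-60,34 \right)} + 180} = \frac{1}{\left(-60 + 34\right)^{2} + 180} = \frac{1}{\left(-26\right)^{2} + 180} = \frac{1}{676 + 180} = \frac{1}{856}$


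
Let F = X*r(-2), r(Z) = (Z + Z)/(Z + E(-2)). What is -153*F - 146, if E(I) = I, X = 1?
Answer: -299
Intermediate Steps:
r(Z) = 2*Z/(-2 + Z) (r(Z) = (Z + Z)/(Z - 2) = (2*Z)/(-2 + Z) = 2*Z/(-2 + Z))
F = 1 (F = 1*(2*(-2)/(-2 - 2)) = 1*(2*(-2)/(-4)) = 1*(2*(-2)*(-¼)) = 1*1 = 1)
-153*F - 146 = -153*1 - 146 = -153 - 146 = -299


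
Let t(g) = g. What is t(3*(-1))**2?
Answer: 9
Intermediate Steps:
t(3*(-1))**2 = (3*(-1))**2 = (-3)**2 = 9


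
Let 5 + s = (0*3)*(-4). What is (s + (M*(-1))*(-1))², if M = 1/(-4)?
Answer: 441/16 ≈ 27.563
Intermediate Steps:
M = -¼ ≈ -0.25000
s = -5 (s = -5 + (0*3)*(-4) = -5 + 0*(-4) = -5 + 0 = -5)
(s + (M*(-1))*(-1))² = (-5 - ¼*(-1)*(-1))² = (-5 + (¼)*(-1))² = (-5 - ¼)² = (-21/4)² = 441/16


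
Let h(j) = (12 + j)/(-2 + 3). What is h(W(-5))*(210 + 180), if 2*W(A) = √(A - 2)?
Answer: 4680 + 195*I*√7 ≈ 4680.0 + 515.92*I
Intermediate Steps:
W(A) = √(-2 + A)/2 (W(A) = √(A - 2)/2 = √(-2 + A)/2)
h(j) = 12 + j (h(j) = (12 + j)/1 = (12 + j)*1 = 12 + j)
h(W(-5))*(210 + 180) = (12 + √(-2 - 5)/2)*(210 + 180) = (12 + √(-7)/2)*390 = (12 + (I*√7)/2)*390 = (12 + I*√7/2)*390 = 4680 + 195*I*√7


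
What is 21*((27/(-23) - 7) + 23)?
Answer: 7161/23 ≈ 311.35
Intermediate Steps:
21*((27/(-23) - 7) + 23) = 21*((27*(-1/23) - 7) + 23) = 21*((-27/23 - 7) + 23) = 21*(-188/23 + 23) = 21*(341/23) = 7161/23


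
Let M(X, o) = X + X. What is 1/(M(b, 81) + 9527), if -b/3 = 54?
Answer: 1/9203 ≈ 0.00010866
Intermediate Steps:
b = -162 (b = -3*54 = -162)
M(X, o) = 2*X
1/(M(b, 81) + 9527) = 1/(2*(-162) + 9527) = 1/(-324 + 9527) = 1/9203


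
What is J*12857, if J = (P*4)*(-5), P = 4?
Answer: -1028560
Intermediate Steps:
J = -80 (J = (4*4)*(-5) = 16*(-5) = -80)
J*12857 = -80*12857 = -1028560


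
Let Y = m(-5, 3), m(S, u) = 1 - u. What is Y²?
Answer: 4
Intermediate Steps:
Y = -2 (Y = 1 - 1*3 = 1 - 3 = -2)
Y² = (-2)² = 4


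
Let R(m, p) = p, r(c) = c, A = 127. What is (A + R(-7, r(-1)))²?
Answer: 15876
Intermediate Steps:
(A + R(-7, r(-1)))² = (127 - 1)² = 126² = 15876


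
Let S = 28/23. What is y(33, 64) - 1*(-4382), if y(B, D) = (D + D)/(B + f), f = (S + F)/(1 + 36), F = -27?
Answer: 60285054/13745 ≈ 4386.0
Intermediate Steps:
S = 28/23 (S = 28*(1/23) = 28/23 ≈ 1.2174)
f = -593/851 (f = (28/23 - 27)/(1 + 36) = -593/23/37 = -593/23*1/37 = -593/851 ≈ -0.69683)
y(B, D) = 2*D/(-593/851 + B) (y(B, D) = (D + D)/(B - 593/851) = (2*D)/(-593/851 + B) = 2*D/(-593/851 + B))
y(33, 64) - 1*(-4382) = 1702*64/(-593 + 851*33) - 1*(-4382) = 1702*64/(-593 + 28083) + 4382 = 1702*64/27490 + 4382 = 1702*64*(1/27490) + 4382 = 54464/13745 + 4382 = 60285054/13745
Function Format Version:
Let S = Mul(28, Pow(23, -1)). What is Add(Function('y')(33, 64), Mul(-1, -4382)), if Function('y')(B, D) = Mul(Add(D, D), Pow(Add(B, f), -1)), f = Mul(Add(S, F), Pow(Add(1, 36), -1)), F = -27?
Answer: Rational(60285054, 13745) ≈ 4386.0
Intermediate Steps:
S = Rational(28, 23) (S = Mul(28, Rational(1, 23)) = Rational(28, 23) ≈ 1.2174)
f = Rational(-593, 851) (f = Mul(Add(Rational(28, 23), -27), Pow(Add(1, 36), -1)) = Mul(Rational(-593, 23), Pow(37, -1)) = Mul(Rational(-593, 23), Rational(1, 37)) = Rational(-593, 851) ≈ -0.69683)
Function('y')(B, D) = Mul(2, D, Pow(Add(Rational(-593, 851), B), -1)) (Function('y')(B, D) = Mul(Add(D, D), Pow(Add(B, Rational(-593, 851)), -1)) = Mul(Mul(2, D), Pow(Add(Rational(-593, 851), B), -1)) = Mul(2, D, Pow(Add(Rational(-593, 851), B), -1)))
Add(Function('y')(33, 64), Mul(-1, -4382)) = Add(Mul(1702, 64, Pow(Add(-593, Mul(851, 33)), -1)), Mul(-1, -4382)) = Add(Mul(1702, 64, Pow(Add(-593, 28083), -1)), 4382) = Add(Mul(1702, 64, Pow(27490, -1)), 4382) = Add(Mul(1702, 64, Rational(1, 27490)), 4382) = Add(Rational(54464, 13745), 4382) = Rational(60285054, 13745)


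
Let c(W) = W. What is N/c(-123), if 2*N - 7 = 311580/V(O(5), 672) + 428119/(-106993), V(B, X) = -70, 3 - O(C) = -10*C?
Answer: 555240345/30706991 ≈ 18.082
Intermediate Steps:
O(C) = 3 + 10*C (O(C) = 3 - (-10)*C = 3 + 10*C)
N = -1665721035/748951 (N = 7/2 + (311580/(-70) + 428119/(-106993))/2 = 7/2 + (311580*(-1/70) + 428119*(-1/106993))/2 = 7/2 + (-31158/7 - 428119/106993)/2 = 7/2 + (½)*(-3336684727/748951) = 7/2 - 3336684727/1497902 = -1665721035/748951 ≈ -2224.1)
N/c(-123) = -1665721035/748951/(-123) = -1665721035/748951*(-1/123) = 555240345/30706991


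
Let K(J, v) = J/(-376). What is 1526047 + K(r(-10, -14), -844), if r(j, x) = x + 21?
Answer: 573793665/376 ≈ 1.5260e+6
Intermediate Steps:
r(j, x) = 21 + x
K(J, v) = -J/376 (K(J, v) = J*(-1/376) = -J/376)
1526047 + K(r(-10, -14), -844) = 1526047 - (21 - 14)/376 = 1526047 - 1/376*7 = 1526047 - 7/376 = 573793665/376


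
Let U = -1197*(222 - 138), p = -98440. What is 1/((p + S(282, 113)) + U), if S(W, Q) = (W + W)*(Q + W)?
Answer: 1/23792 ≈ 4.2031e-5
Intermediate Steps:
S(W, Q) = 2*W*(Q + W) (S(W, Q) = (2*W)*(Q + W) = 2*W*(Q + W))
U = -100548 (U = -1197*84 = -100548)
1/((p + S(282, 113)) + U) = 1/((-98440 + 2*282*(113 + 282)) - 100548) = 1/((-98440 + 2*282*395) - 100548) = 1/((-98440 + 222780) - 100548) = 1/(124340 - 100548) = 1/23792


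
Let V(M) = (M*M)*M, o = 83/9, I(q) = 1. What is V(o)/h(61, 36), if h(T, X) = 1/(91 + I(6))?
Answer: 52604404/729 ≈ 72160.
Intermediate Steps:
o = 83/9 (o = 83*(1/9) = 83/9 ≈ 9.2222)
h(T, X) = 1/92 (h(T, X) = 1/(91 + 1) = 1/92)
V(M) = M**3 (V(M) = M**2*M = M**3)
V(o)/h(61, 36) = (83/9)**3/(1/92) = (571787/729)*92 = 52604404/729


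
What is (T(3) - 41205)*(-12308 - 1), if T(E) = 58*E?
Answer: 505050579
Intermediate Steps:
(T(3) - 41205)*(-12308 - 1) = (58*3 - 41205)*(-12308 - 1) = (174 - 41205)*(-12309) = -41031*(-12309) = 505050579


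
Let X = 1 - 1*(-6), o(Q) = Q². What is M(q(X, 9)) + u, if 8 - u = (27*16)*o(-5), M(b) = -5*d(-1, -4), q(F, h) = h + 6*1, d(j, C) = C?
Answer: -10772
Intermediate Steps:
X = 7 (X = 1 + 6 = 7)
q(F, h) = 6 + h (q(F, h) = h + 6 = 6 + h)
M(b) = 20 (M(b) = -5*(-4) = 20)
u = -10792 (u = 8 - 27*16*(-5)² = 8 - 432*25 = 8 - 1*10800 = 8 - 10800 = -10792)
M(q(X, 9)) + u = 20 - 10792 = -10772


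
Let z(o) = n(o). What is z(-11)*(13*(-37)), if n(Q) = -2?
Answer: 962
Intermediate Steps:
z(o) = -2
z(-11)*(13*(-37)) = -26*(-37) = -2*(-481) = 962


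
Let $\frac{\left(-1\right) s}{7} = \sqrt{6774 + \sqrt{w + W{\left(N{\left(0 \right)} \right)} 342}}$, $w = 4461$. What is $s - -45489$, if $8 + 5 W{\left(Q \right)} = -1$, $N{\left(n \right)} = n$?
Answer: $45489 - \frac{7 \sqrt{169350 + 5 \sqrt{96135}}}{5} \approx 44910.0$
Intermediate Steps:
$W{\left(Q \right)} = - \frac{9}{5}$ ($W{\left(Q \right)} = - \frac{8}{5} + \frac{1}{5} \left(-1\right) = - \frac{8}{5} - \frac{1}{5} = - \frac{9}{5}$)
$s = - 7 \sqrt{6774 + \frac{\sqrt{96135}}{5}}$ ($s = - 7 \sqrt{6774 + \sqrt{4461 - \frac{3078}{5}}} = - 7 \sqrt{6774 + \sqrt{\frac{19227}{5}}} = - 7 \sqrt{6774 + \frac{\sqrt{96135}}{5}} \approx -578.76$)
$s - -45489 = - \frac{7 \sqrt{169350 + 5 \sqrt{96135}}}{5} - -45489 = - \frac{7 \sqrt{169350 + 5 \sqrt{96135}}}{5} + 45489 = 45489 - \frac{7 \sqrt{169350 + 5 \sqrt{96135}}}{5}$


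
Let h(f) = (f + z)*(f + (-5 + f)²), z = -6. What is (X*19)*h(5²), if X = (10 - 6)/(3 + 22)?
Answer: 24548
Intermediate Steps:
X = 4/25 ≈ 0.16000
h(f) = (-6 + f)*(f + (-5 + f)²) (h(f) = (f - 6)*(f + (-5 + f)²) = (-6 + f)*(f + (-5 + f)²))
(X*19)*h(5²) = ((4/25)*19)*(-150 + (5²)³ - 15*(5²)² + 79*5²) = 76*(-150 + 25³ - 15*25² + 79*25)/25 = 76*(-150 + 15625 - 15*625 + 1975)/25 = 76*(-150 + 15625 - 9375 + 1975)/25 = (76/25)*8075 = 24548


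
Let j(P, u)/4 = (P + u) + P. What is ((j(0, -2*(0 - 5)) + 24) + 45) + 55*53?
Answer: 3024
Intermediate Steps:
j(P, u) = 4*u + 8*P (j(P, u) = 4*((P + u) + P) = 4*(u + 2*P) = 4*u + 8*P)
((j(0, -2*(0 - 5)) + 24) + 45) + 55*53 = (((4*(-2*(0 - 5)) + 8*0) + 24) + 45) + 55*53 = (((4*(-2*(-5)) + 0) + 24) + 45) + 2915 = (((4*10 + 0) + 24) + 45) + 2915 = (((40 + 0) + 24) + 45) + 2915 = ((40 + 24) + 45) + 2915 = (64 + 45) + 2915 = 109 + 2915 = 3024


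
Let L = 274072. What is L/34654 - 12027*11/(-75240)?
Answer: 20100317/2079240 ≈ 9.6671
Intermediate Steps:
L/34654 - 12027*11/(-75240) = 274072/34654 - 12027*11/(-75240) = 274072*(1/34654) - 132297*(-1/75240) = 137036/17327 + 211/120 = 20100317/2079240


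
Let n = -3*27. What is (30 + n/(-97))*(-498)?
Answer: -1489518/97 ≈ -15356.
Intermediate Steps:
n = -81
(30 + n/(-97))*(-498) = (30 - 81/(-97))*(-498) = (30 - 81*(-1/97))*(-498) = (30 + 81/97)*(-498) = (2991/97)*(-498) = -1489518/97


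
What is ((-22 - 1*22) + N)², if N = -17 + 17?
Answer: 1936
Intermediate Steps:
N = 0
((-22 - 1*22) + N)² = ((-22 - 1*22) + 0)² = ((-22 - 22) + 0)² = (-44 + 0)² = (-44)² = 1936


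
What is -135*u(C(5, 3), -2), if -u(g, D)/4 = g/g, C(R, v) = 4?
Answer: 540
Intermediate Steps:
u(g, D) = -4 (u(g, D) = -4*g/g = -4*1 = -4)
-135*u(C(5, 3), -2) = -135*(-4) = 540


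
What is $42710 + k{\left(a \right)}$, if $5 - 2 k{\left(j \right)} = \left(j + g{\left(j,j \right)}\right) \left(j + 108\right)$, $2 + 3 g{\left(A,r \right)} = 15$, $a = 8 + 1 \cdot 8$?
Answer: $\frac{248711}{6} \approx 41452.0$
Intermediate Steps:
$a = 16$ ($a = 8 + 8 = 16$)
$g{\left(A,r \right)} = \frac{13}{3}$ ($g{\left(A,r \right)} = - \frac{2}{3} + \frac{1}{3} \cdot 15 = - \frac{2}{3} + 5 = \frac{13}{3}$)
$k{\left(j \right)} = \frac{5}{2} - \frac{\left(108 + j\right) \left(\frac{13}{3} + j\right)}{2}$ ($k{\left(j \right)} = \frac{5}{2} - \frac{\left(j + \frac{13}{3}\right) \left(j + 108\right)}{2} = \frac{5}{2} - \frac{\left(\frac{13}{3} + j\right) \left(108 + j\right)}{2} = \frac{5}{2} - \frac{\left(108 + j\right) \left(\frac{13}{3} + j\right)}{2}$)
$42710 + k{\left(a \right)} = 42710 - \left(\frac{6781}{6} + 128\right) = 42710 - \frac{7549}{6} = \frac{248711}{6}$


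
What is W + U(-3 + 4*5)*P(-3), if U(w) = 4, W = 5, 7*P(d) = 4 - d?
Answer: 9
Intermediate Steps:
P(d) = 4/7 - d/7 (P(d) = (4 - d)/7 = 4/7 - d/7)
W + U(-3 + 4*5)*P(-3) = 5 + 4*(4/7 - 1/7*(-3)) = 5 + 4*(4/7 + 3/7) = 5 + 4*1 = 5 + 4 = 9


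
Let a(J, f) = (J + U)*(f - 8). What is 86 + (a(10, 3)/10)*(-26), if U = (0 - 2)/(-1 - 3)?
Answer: 445/2 ≈ 222.50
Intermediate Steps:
U = ½ (U = -2/(-4) = -2*(-¼) = ½ ≈ 0.50000)
a(J, f) = (½ + J)*(-8 + f) (a(J, f) = (J + ½)*(f - 8) = (½ + J)*(-8 + f))
86 + (a(10, 3)/10)*(-26) = 86 + ((-4 + (½)*3 - 8*10 + 10*3)/10)*(-26) = 86 + ((-4 + 3/2 - 80 + 30)*(⅒))*(-26) = 86 - 105/2*⅒*(-26) = 86 - 21/4*(-26) = 86 + 273/2 = 445/2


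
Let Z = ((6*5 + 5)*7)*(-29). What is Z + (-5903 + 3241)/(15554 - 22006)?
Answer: -22919399/3226 ≈ -7104.6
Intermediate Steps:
Z = -7105 (Z = ((30 + 5)*7)*(-29) = (35*7)*(-29) = 245*(-29) = -7105)
Z + (-5903 + 3241)/(15554 - 22006) = -7105 + (-5903 + 3241)/(15554 - 22006) = -7105 - 2662/(-6452) = -7105 - 2662*(-1/6452) = -7105 + 1331/3226 = -22919399/3226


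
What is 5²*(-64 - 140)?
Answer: -5100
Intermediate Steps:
5²*(-64 - 140) = 25*(-204) = -5100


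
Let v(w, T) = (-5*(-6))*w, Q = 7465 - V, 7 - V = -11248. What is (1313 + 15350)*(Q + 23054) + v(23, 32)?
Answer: 320996722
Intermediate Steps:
V = 11255 (V = 7 - 1*(-11248) = 7 + 11248 = 11255)
Q = -3790 (Q = 7465 - 1*11255 = 7465 - 11255 = -3790)
v(w, T) = 30*w
(1313 + 15350)*(Q + 23054) + v(23, 32) = (1313 + 15350)*(-3790 + 23054) + 30*23 = 16663*19264 + 690 = 320996032 + 690 = 320996722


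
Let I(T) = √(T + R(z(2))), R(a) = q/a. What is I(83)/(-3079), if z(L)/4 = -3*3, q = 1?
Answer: -√2987/18474 ≈ -0.0029584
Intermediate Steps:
z(L) = -36 (z(L) = 4*(-3*3) = 4*(-9) = -36)
R(a) = 1/a
I(T) = √(-1/36 + T) (I(T) = √(T + 1/(-36)) = √(T - 1/36) = √(-1/36 + T))
I(83)/(-3079) = (√(-1 + 36*83)/6)/(-3079) = (√(-1 + 2988)/6)*(-1/3079) = (√2987/6)*(-1/3079) = -√2987/18474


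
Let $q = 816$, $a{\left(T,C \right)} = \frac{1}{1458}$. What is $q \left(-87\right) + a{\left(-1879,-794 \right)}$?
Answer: $- \frac{103506335}{1458} \approx -70992.0$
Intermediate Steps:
$a{\left(T,C \right)} = \frac{1}{1458}$
$q \left(-87\right) + a{\left(-1879,-794 \right)} = 816 \left(-87\right) + \frac{1}{1458} = -70992 + \frac{1}{1458} = - \frac{103506335}{1458}$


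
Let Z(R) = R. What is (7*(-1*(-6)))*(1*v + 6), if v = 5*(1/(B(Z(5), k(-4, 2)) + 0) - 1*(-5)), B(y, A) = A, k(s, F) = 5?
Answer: 1344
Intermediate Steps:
v = 26 (v = 5*(1/(5 + 0) - 1*(-5)) = 5*(1/5 + 5) = 5*(⅕ + 5) = 5*(26/5) = 26)
(7*(-1*(-6)))*(1*v + 6) = (7*(-1*(-6)))*(1*26 + 6) = (7*6)*(26 + 6) = 42*32 = 1344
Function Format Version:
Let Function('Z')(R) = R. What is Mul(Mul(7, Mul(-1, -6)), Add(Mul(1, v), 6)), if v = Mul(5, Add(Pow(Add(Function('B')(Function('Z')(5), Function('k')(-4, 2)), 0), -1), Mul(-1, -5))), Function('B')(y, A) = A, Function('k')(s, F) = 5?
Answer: 1344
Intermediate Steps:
v = 26 (v = Mul(5, Add(Pow(Add(5, 0), -1), Mul(-1, -5))) = Mul(5, Add(Pow(5, -1), 5)) = Mul(5, Add(Rational(1, 5), 5)) = Mul(5, Rational(26, 5)) = 26)
Mul(Mul(7, Mul(-1, -6)), Add(Mul(1, v), 6)) = Mul(Mul(7, Mul(-1, -6)), Add(Mul(1, 26), 6)) = Mul(Mul(7, 6), Add(26, 6)) = Mul(42, 32) = 1344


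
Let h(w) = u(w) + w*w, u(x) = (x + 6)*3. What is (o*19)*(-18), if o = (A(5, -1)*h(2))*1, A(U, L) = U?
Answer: -47880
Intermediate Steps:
u(x) = 18 + 3*x (u(x) = (6 + x)*3 = 18 + 3*x)
h(w) = 18 + w**2 + 3*w (h(w) = (18 + 3*w) + w*w = (18 + 3*w) + w**2 = 18 + w**2 + 3*w)
o = 140 (o = (5*(18 + 2**2 + 3*2))*1 = (5*(18 + 4 + 6))*1 = (5*28)*1 = 140*1 = 140)
(o*19)*(-18) = (140*19)*(-18) = 2660*(-18) = -47880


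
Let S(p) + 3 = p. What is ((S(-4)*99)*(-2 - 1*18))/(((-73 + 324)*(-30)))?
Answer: -462/251 ≈ -1.8406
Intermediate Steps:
S(p) = -3 + p
((S(-4)*99)*(-2 - 1*18))/(((-73 + 324)*(-30))) = (((-3 - 4)*99)*(-2 - 1*18))/(((-73 + 324)*(-30))) = ((-7*99)*(-2 - 18))/((251*(-30))) = -693*(-20)/(-7530) = 13860*(-1/7530) = -462/251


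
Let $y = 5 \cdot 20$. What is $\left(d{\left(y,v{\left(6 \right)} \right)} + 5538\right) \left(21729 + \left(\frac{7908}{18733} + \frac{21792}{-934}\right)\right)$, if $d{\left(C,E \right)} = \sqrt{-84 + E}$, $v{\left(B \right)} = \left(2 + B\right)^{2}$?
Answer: $\frac{80893833522462}{672947} + \frac{379783255974 i \sqrt{5}}{8748311} \approx 1.2021 \cdot 10^{8} + 97073.0 i$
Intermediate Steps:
$y = 100$
$\left(d{\left(y,v{\left(6 \right)} \right)} + 5538\right) \left(21729 + \left(\frac{7908}{18733} + \frac{21792}{-934}\right)\right) = \left(\sqrt{-84 + \left(2 + 6\right)^{2}} + 5538\right) \left(21729 + \left(\frac{7908}{18733} + \frac{21792}{-934}\right)\right) = \left(\sqrt{-84 + 8^{2}} + 5538\right) \left(21729 + \left(7908 \cdot \frac{1}{18733} + 21792 \left(- \frac{1}{934}\right)\right)\right) = \left(\sqrt{-84 + 64} + 5538\right) \left(21729 + \left(\frac{7908}{18733} - \frac{10896}{467}\right)\right) = \left(\sqrt{-20} + 5538\right) \left(21729 - \frac{200421732}{8748311}\right) = \left(2 i \sqrt{5} + 5538\right) \frac{189891627987}{8748311} = \left(5538 + 2 i \sqrt{5}\right) \frac{189891627987}{8748311} = \frac{80893833522462}{672947} + \frac{379783255974 i \sqrt{5}}{8748311}$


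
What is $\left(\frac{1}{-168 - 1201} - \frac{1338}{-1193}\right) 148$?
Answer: $\frac{7322116}{44141} \approx 165.88$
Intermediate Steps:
$\left(\frac{1}{-168 - 1201} - \frac{1338}{-1193}\right) 148 = \left(\frac{1}{-1369} - - \frac{1338}{1193}\right) 148 = \left(- \frac{1}{1369} + \frac{1338}{1193}\right) 148 = \frac{1830529}{1633217} \cdot 148 = \frac{7322116}{44141}$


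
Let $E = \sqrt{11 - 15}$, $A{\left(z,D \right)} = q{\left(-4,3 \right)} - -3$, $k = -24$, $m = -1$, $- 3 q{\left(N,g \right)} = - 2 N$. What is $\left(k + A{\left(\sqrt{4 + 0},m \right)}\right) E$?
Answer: $- \frac{142 i}{3} \approx - 47.333 i$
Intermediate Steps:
$q{\left(N,g \right)} = \frac{2 N}{3}$ ($q{\left(N,g \right)} = - \frac{\left(-2\right) N}{3} = \frac{2 N}{3}$)
$A{\left(z,D \right)} = \frac{1}{3}$ ($A{\left(z,D \right)} = \frac{2}{3} \left(-4\right) - -3 = - \frac{8}{3} + 3 = \frac{1}{3}$)
$E = 2 i$ ($E = \sqrt{-4} = 2 i \approx 2.0 i$)
$\left(k + A{\left(\sqrt{4 + 0},m \right)}\right) E = \left(-24 + \frac{1}{3}\right) 2 i = - \frac{71 \cdot 2 i}{3} = - \frac{142 i}{3}$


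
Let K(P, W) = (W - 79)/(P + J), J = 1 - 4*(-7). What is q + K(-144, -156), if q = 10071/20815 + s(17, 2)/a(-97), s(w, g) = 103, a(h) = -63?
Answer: 1170233/1311345 ≈ 0.89239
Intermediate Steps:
J = 29 (J = 1 + 28 = 29)
q = -1509472/1311345 (q = 10071/20815 + 103/(-63) = 10071*(1/20815) + 103*(-1/63) = 10071/20815 - 103/63 = -1509472/1311345 ≈ -1.1511)
K(P, W) = (-79 + W)/(29 + P) (K(P, W) = (W - 79)/(P + 29) = (-79 + W)/(29 + P))
q + K(-144, -156) = -1509472/1311345 + (-79 - 156)/(29 - 144) = -1509472/1311345 - 235/(-115) = -1509472/1311345 - 1/115*(-235) = -1509472/1311345 + 47/23 = 1170233/1311345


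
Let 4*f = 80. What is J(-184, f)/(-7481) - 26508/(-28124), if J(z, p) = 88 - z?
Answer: 47664155/52598911 ≈ 0.90618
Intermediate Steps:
f = 20 (f = (¼)*80 = 20)
J(-184, f)/(-7481) - 26508/(-28124) = (88 - 1*(-184))/(-7481) - 26508/(-28124) = (88 + 184)*(-1/7481) - 26508*(-1/28124) = 272*(-1/7481) + 6627/7031 = -272/7481 + 6627/7031 = 47664155/52598911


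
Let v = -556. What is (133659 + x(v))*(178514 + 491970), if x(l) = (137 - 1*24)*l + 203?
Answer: 47627160456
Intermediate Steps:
x(l) = 203 + 113*l (x(l) = (137 - 24)*l + 203 = 113*l + 203 = 203 + 113*l)
(133659 + x(v))*(178514 + 491970) = (133659 + (203 + 113*(-556)))*(178514 + 491970) = (133659 + (203 - 62828))*670484 = (133659 - 62625)*670484 = 71034*670484 = 47627160456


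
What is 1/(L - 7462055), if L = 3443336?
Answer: -1/4018719 ≈ -2.4884e-7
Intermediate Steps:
1/(L - 7462055) = 1/(3443336 - 7462055) = 1/(-4018719) = -1/4018719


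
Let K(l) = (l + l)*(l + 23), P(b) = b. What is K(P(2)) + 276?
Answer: 376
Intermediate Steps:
K(l) = 2*l*(23 + l) (K(l) = (2*l)*(23 + l) = 2*l*(23 + l))
K(P(2)) + 276 = 2*2*(23 + 2) + 276 = 2*2*25 + 276 = 100 + 276 = 376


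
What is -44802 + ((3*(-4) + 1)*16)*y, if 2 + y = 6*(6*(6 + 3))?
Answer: -101474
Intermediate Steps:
y = 322 (y = -2 + 6*(6*(6 + 3)) = -2 + 6*(6*9) = -2 + 6*54 = -2 + 324 = 322)
-44802 + ((3*(-4) + 1)*16)*y = -44802 + ((3*(-4) + 1)*16)*322 = -44802 + ((-12 + 1)*16)*322 = -44802 - 11*16*322 = -44802 - 176*322 = -44802 - 56672 = -101474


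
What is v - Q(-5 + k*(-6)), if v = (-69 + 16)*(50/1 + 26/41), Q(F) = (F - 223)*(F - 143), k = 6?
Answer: -2101644/41 ≈ -51260.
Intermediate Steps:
Q(F) = (-223 + F)*(-143 + F)
v = -110028/41 (v = -53*(50*1 + 26*(1/41)) = -53*(50 + 26/41) = -53*2076/41 = -110028/41 ≈ -2683.6)
v - Q(-5 + k*(-6)) = -110028/41 - (31889 + (-5 + 6*(-6))**2 - 366*(-5 + 6*(-6))) = -110028/41 - (31889 + (-5 - 36)**2 - 366*(-5 - 36)) = -110028/41 - (31889 + (-41)**2 - 366*(-41)) = -110028/41 - (31889 + 1681 + 15006) = -110028/41 - 1*48576 = -110028/41 - 48576 = -2101644/41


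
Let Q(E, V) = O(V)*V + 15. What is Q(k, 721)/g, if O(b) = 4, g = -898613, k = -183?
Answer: -2899/898613 ≈ -0.0032261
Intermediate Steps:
Q(E, V) = 15 + 4*V (Q(E, V) = 4*V + 15 = 15 + 4*V)
Q(k, 721)/g = (15 + 4*721)/(-898613) = (15 + 2884)*(-1/898613) = 2899*(-1/898613) = -2899/898613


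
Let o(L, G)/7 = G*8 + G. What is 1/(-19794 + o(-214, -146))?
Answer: -1/28992 ≈ -3.4492e-5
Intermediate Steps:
o(L, G) = 63*G (o(L, G) = 7*(G*8 + G) = 7*(8*G + G) = 7*(9*G) = 63*G)
1/(-19794 + o(-214, -146)) = 1/(-19794 + 63*(-146)) = 1/(-19794 - 9198) = 1/(-28992) = -1/28992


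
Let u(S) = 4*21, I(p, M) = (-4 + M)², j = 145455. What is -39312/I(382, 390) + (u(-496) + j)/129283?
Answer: 4150588887/4815662467 ≈ 0.86189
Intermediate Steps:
u(S) = 84
-39312/I(382, 390) + (u(-496) + j)/129283 = -39312/(-4 + 390)² + (84 + 145455)/129283 = -39312/(386²) + 145539*(1/129283) = -39312/148996 + 145539/129283 = -39312*1/148996 + 145539/129283 = -9828/37249 + 145539/129283 = 4150588887/4815662467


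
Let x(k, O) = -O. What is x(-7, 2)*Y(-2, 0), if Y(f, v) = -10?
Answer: 20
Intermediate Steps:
x(-7, 2)*Y(-2, 0) = -1*2*(-10) = -2*(-10) = 20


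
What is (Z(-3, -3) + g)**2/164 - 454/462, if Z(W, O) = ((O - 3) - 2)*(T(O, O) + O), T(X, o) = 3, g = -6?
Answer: -7228/9471 ≈ -0.76317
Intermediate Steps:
Z(W, O) = (-5 + O)*(3 + O) (Z(W, O) = ((O - 3) - 2)*(3 + O) = ((-3 + O) - 2)*(3 + O) = (-5 + O)*(3 + O))
(Z(-3, -3) + g)**2/164 - 454/462 = ((-15 + (-3)**2 - 2*(-3)) - 6)**2/164 - 454/462 = ((-15 + 9 + 6) - 6)**2*(1/164) - 454*1/462 = (0 - 6)**2*(1/164) - 227/231 = (-6)**2*(1/164) - 227/231 = 36*(1/164) - 227/231 = 9/41 - 227/231 = -7228/9471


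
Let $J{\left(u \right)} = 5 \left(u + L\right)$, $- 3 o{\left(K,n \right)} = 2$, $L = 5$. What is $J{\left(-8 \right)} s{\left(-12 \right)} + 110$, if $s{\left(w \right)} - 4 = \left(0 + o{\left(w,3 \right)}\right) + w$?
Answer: $240$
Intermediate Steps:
$o{\left(K,n \right)} = - \frac{2}{3}$ ($o{\left(K,n \right)} = \left(- \frac{1}{3}\right) 2 = - \frac{2}{3}$)
$s{\left(w \right)} = \frac{10}{3} + w$ ($s{\left(w \right)} = 4 + \left(\left(0 - \frac{2}{3}\right) + w\right) = 4 + \left(- \frac{2}{3} + w\right) = \frac{10}{3} + w$)
$J{\left(u \right)} = 25 + 5 u$ ($J{\left(u \right)} = 5 \left(u + 5\right) = 5 \left(5 + u\right) = 25 + 5 u$)
$J{\left(-8 \right)} s{\left(-12 \right)} + 110 = \left(25 + 5 \left(-8\right)\right) \left(\frac{10}{3} - 12\right) + 110 = \left(25 - 40\right) \left(- \frac{26}{3}\right) + 110 = \left(-15\right) \left(- \frac{26}{3}\right) + 110 = 130 + 110 = 240$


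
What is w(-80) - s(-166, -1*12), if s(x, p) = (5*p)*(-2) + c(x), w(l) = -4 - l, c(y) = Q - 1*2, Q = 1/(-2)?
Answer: -83/2 ≈ -41.500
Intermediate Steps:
Q = -½ ≈ -0.50000
c(y) = -5/2 (c(y) = -½ - 1*2 = -½ - 2 = -5/2)
s(x, p) = -5/2 - 10*p (s(x, p) = (5*p)*(-2) - 5/2 = -10*p - 5/2 = -5/2 - 10*p)
w(-80) - s(-166, -1*12) = (-4 - 1*(-80)) - (-5/2 - (-10)*12) = (-4 + 80) - (-5/2 - 10*(-12)) = 76 - (-5/2 + 120) = 76 - 1*235/2 = 76 - 235/2 = -83/2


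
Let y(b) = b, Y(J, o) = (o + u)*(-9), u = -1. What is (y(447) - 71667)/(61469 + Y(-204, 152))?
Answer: -7122/6011 ≈ -1.1848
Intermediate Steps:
Y(J, o) = 9 - 9*o (Y(J, o) = (o - 1)*(-9) = (-1 + o)*(-9) = 9 - 9*o)
(y(447) - 71667)/(61469 + Y(-204, 152)) = (447 - 71667)/(61469 + (9 - 9*152)) = -71220/(61469 + (9 - 1368)) = -71220/(61469 - 1359) = -71220/60110 = -71220*1/60110 = -7122/6011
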